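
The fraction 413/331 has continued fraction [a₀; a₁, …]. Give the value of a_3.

413 ÷ 331 → quotient 1, remainder 82
331 ÷ 82 → quotient 4, remainder 3
82 ÷ 3 → quotient 27, remainder 1
3 ÷ 1 → quotient 3, remainder 0

3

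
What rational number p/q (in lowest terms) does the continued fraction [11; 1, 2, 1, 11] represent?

Compute successive convergents:
a_0 = 11: 11/1
a_1 = 1: 12/1
a_2 = 2: 35/3
a_3 = 1: 47/4
a_4 = 11: 552/47

552/47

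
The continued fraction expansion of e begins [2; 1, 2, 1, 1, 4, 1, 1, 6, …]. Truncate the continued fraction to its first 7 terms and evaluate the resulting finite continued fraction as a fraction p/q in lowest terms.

106/39

Compute successive convergents:
a_0 = 2: 2/1
a_1 = 1: 3/1
a_2 = 2: 8/3
a_3 = 1: 11/4
a_4 = 1: 19/7
a_5 = 4: 87/32
a_6 = 1: 106/39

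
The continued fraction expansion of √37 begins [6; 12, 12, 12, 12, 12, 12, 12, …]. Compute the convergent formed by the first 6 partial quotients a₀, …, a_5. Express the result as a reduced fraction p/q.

1555849/255780

a_0 = 6: 6/1
a_1 = 12: 73/12
a_2 = 12: 882/145
a_3 = 12: 10657/1752
a_4 = 12: 128766/21169
a_5 = 12: 1555849/255780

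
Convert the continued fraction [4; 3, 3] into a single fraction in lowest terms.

Starting at the tail and folding back:
Start with 3.
3 + 1/(3/1) = 3 + 1/3 = 10/3
4 + 1/(10/3) = 4 + 3/10 = 43/10

43/10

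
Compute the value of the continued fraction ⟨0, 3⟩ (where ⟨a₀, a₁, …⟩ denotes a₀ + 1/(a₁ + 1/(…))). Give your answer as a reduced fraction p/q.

Starting at the tail and folding back:
Start with 3.
0 + 1/(3/1) = 0 + 1/3 = 1/3

1/3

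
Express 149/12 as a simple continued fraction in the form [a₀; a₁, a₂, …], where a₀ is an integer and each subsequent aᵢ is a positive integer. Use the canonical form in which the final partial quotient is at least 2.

Apply division with remainder until the remainder is 0:
149 ÷ 12 → quotient 12, remainder 5
12 ÷ 5 → quotient 2, remainder 2
5 ÷ 2 → quotient 2, remainder 1
2 ÷ 1 → quotient 2, remainder 0

[12; 2, 2, 2]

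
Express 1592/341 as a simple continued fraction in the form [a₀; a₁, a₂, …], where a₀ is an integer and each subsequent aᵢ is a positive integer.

Apply division with remainder until the remainder is 0:
1592 ÷ 341 → quotient 4, remainder 228
341 ÷ 228 → quotient 1, remainder 113
228 ÷ 113 → quotient 2, remainder 2
113 ÷ 2 → quotient 56, remainder 1
2 ÷ 1 → quotient 2, remainder 0

[4; 1, 2, 56, 2]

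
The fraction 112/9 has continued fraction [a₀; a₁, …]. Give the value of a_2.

Repeatedly divide and take the remainder:
112 = 12·9 + 4, so a_0 = 12
9 = 2·4 + 1, so a_1 = 2
4 = 4·1 + 0, so a_2 = 4

4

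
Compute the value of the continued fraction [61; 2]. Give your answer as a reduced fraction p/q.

123/2

Start with 2.
61 + 1/(2/1) = 61 + 1/2 = 123/2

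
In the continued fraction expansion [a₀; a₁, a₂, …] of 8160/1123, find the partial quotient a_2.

8160 = 7·1123 + 299, so a_0 = 7
1123 = 3·299 + 226, so a_1 = 3
299 = 1·226 + 73, so a_2 = 1

1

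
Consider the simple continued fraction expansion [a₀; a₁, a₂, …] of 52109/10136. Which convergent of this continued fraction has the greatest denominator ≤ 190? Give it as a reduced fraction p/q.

List convergents until the denominator exceeds the bound:
a_0 = 5: 5/1  (≤ bound)
a_1 = 7: 36/7  (≤ bound)
a_2 = 10: 365/71  (≤ bound)
a_3 = 1: 401/78  (≤ bound)
a_4 = 2: 1167/227  (> 190, stop)

401/78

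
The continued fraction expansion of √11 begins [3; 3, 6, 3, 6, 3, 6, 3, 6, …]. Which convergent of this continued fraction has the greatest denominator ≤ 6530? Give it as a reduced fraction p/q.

a_0 = 3: 3/1  (≤ bound)
a_1 = 3: 10/3  (≤ bound)
a_2 = 6: 63/19  (≤ bound)
a_3 = 3: 199/60  (≤ bound)
a_4 = 6: 1257/379  (≤ bound)
a_5 = 3: 3970/1197  (≤ bound)
a_6 = 6: 25077/7561  (> 6530, stop)

3970/1197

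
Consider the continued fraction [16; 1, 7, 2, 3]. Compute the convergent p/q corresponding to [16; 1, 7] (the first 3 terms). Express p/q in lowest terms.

Work from the innermost term outward:
Start with 7.
1 + 1/(7/1) = 1 + 1/7 = 8/7
16 + 1/(8/7) = 16 + 7/8 = 135/8

135/8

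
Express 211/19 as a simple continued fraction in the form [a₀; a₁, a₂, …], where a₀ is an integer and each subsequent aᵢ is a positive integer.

[11; 9, 2]

Apply division with remainder until the remainder is 0:
⌊211/19⌋ = 11, remainder 2
⌊19/2⌋ = 9, remainder 1
⌊2/1⌋ = 2, remainder 0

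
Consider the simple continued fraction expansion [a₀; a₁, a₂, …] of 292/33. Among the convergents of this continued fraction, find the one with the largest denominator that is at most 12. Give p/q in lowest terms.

a_0 = 8: 8/1  (≤ bound)
a_1 = 1: 9/1  (≤ bound)
a_2 = 5: 53/6  (≤ bound)
a_3 = 1: 62/7  (≤ bound)
a_4 = 1: 115/13  (> 12, stop)

62/7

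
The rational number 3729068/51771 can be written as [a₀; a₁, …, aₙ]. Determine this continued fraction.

[72; 33, 3, 1, 2, 9, 15]

3729068 ÷ 51771 → quotient 72, remainder 1556
51771 ÷ 1556 → quotient 33, remainder 423
1556 ÷ 423 → quotient 3, remainder 287
423 ÷ 287 → quotient 1, remainder 136
287 ÷ 136 → quotient 2, remainder 15
136 ÷ 15 → quotient 9, remainder 1
15 ÷ 1 → quotient 15, remainder 0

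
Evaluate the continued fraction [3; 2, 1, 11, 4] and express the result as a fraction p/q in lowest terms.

a_0 = 3: 3/1
a_1 = 2: 7/2
a_2 = 1: 10/3
a_3 = 11: 117/35
a_4 = 4: 478/143

478/143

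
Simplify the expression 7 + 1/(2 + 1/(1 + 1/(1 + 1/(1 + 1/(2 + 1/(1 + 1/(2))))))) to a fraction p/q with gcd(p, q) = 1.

583/79

a_0 = 7: 7/1
a_1 = 2: 15/2
a_2 = 1: 22/3
a_3 = 1: 37/5
a_4 = 1: 59/8
a_5 = 2: 155/21
a_6 = 1: 214/29
a_7 = 2: 583/79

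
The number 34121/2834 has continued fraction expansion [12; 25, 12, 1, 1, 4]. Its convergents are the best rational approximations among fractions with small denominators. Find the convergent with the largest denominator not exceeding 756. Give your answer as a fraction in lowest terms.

7549/627

a_0 = 12: 12/1  (≤ bound)
a_1 = 25: 301/25  (≤ bound)
a_2 = 12: 3624/301  (≤ bound)
a_3 = 1: 3925/326  (≤ bound)
a_4 = 1: 7549/627  (≤ bound)
a_5 = 4: 34121/2834  (> 756, stop)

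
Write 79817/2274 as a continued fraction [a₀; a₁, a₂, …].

[35; 10, 56, 1, 3]

⌊79817/2274⌋ = 35, remainder 227
⌊2274/227⌋ = 10, remainder 4
⌊227/4⌋ = 56, remainder 3
⌊4/3⌋ = 1, remainder 1
⌊3/1⌋ = 3, remainder 0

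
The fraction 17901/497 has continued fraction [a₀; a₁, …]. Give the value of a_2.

4

Repeatedly divide and take the remainder:
17901 = 36·497 + 9, so a_0 = 36
497 = 55·9 + 2, so a_1 = 55
9 = 4·2 + 1, so a_2 = 4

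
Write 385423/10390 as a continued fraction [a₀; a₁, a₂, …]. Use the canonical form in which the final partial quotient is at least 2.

[37; 10, 2, 6, 3, 3, 7]

385423 = 37·10390 + 993, so a_0 = 37
10390 = 10·993 + 460, so a_1 = 10
993 = 2·460 + 73, so a_2 = 2
460 = 6·73 + 22, so a_3 = 6
73 = 3·22 + 7, so a_4 = 3
22 = 3·7 + 1, so a_5 = 3
7 = 7·1 + 0, so a_6 = 7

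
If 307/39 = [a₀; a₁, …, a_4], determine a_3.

1

307 = 7·39 + 34, so a_0 = 7
39 = 1·34 + 5, so a_1 = 1
34 = 6·5 + 4, so a_2 = 6
5 = 1·4 + 1, so a_3 = 1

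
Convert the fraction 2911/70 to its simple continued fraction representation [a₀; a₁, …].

[41; 1, 1, 2, 2, 2, 2]

⌊2911/70⌋ = 41, remainder 41
⌊70/41⌋ = 1, remainder 29
⌊41/29⌋ = 1, remainder 12
⌊29/12⌋ = 2, remainder 5
⌊12/5⌋ = 2, remainder 2
⌊5/2⌋ = 2, remainder 1
⌊2/1⌋ = 2, remainder 0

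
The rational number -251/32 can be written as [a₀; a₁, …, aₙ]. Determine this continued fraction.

Run the Euclidean algorithm, recording each quotient:
-251 ÷ 32 → quotient -8, remainder 5
32 ÷ 5 → quotient 6, remainder 2
5 ÷ 2 → quotient 2, remainder 1
2 ÷ 1 → quotient 2, remainder 0

[-8; 6, 2, 2]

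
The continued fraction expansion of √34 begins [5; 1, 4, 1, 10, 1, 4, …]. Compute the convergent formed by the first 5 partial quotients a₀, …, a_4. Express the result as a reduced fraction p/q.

Compute successive convergents:
a_0 = 5: 5/1
a_1 = 1: 6/1
a_2 = 4: 29/5
a_3 = 1: 35/6
a_4 = 10: 379/65

379/65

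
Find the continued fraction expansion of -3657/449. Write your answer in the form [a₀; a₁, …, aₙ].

⌊-3657/449⌋ = -9, remainder 384
⌊449/384⌋ = 1, remainder 65
⌊384/65⌋ = 5, remainder 59
⌊65/59⌋ = 1, remainder 6
⌊59/6⌋ = 9, remainder 5
⌊6/5⌋ = 1, remainder 1
⌊5/1⌋ = 5, remainder 0

[-9; 1, 5, 1, 9, 1, 5]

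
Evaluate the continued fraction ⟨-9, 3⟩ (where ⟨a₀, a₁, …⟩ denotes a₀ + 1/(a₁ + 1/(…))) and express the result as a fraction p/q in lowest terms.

-26/3

a_0 = -9: -9/1
a_1 = 3: -26/3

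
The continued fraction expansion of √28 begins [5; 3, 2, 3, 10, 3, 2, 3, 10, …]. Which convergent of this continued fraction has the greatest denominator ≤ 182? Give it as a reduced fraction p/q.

127/24

a_0 = 5: 5/1  (≤ bound)
a_1 = 3: 16/3  (≤ bound)
a_2 = 2: 37/7  (≤ bound)
a_3 = 3: 127/24  (≤ bound)
a_4 = 10: 1307/247  (> 182, stop)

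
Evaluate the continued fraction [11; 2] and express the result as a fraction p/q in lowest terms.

Compute successive convergents:
a_0 = 11: 11/1
a_1 = 2: 23/2

23/2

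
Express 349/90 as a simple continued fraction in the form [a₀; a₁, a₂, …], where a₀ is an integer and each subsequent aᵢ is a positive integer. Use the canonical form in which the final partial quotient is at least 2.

349 ÷ 90 → quotient 3, remainder 79
90 ÷ 79 → quotient 1, remainder 11
79 ÷ 11 → quotient 7, remainder 2
11 ÷ 2 → quotient 5, remainder 1
2 ÷ 1 → quotient 2, remainder 0

[3; 1, 7, 5, 2]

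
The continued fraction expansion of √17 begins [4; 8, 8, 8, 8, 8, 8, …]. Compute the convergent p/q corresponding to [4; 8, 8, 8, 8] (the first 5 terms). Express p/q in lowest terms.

a_0 = 4: 4/1
a_1 = 8: 33/8
a_2 = 8: 268/65
a_3 = 8: 2177/528
a_4 = 8: 17684/4289

17684/4289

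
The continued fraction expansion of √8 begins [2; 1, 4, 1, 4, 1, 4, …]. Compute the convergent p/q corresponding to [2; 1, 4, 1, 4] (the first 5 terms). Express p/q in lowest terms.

Start with 4.
1 + 1/(4/1) = 1 + 1/4 = 5/4
4 + 1/(5/4) = 4 + 4/5 = 24/5
1 + 1/(24/5) = 1 + 5/24 = 29/24
2 + 1/(29/24) = 2 + 24/29 = 82/29

82/29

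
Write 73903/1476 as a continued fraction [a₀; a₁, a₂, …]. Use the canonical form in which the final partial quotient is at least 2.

⌊73903/1476⌋ = 50, remainder 103
⌊1476/103⌋ = 14, remainder 34
⌊103/34⌋ = 3, remainder 1
⌊34/1⌋ = 34, remainder 0

[50; 14, 3, 34]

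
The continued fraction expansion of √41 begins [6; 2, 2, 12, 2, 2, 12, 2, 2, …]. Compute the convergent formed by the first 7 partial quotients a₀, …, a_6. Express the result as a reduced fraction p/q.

25414/3969

a_0 = 6: 6/1
a_1 = 2: 13/2
a_2 = 2: 32/5
a_3 = 12: 397/62
a_4 = 2: 826/129
a_5 = 2: 2049/320
a_6 = 12: 25414/3969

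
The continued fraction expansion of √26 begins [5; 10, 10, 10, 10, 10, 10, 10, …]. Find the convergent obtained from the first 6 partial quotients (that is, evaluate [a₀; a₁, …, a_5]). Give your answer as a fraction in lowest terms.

530451/104030

Use the convergent recurrence hₖ = aₖ·hₖ₋₁ + hₖ₋₂ (and likewise for the denominators kₖ):
a_0 = 5: 5/1
a_1 = 10: 51/10
a_2 = 10: 515/101
a_3 = 10: 5201/1020
a_4 = 10: 52525/10301
a_5 = 10: 530451/104030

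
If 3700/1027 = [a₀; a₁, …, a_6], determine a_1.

Apply division with remainder until the remainder is 0:
3700 = 3·1027 + 619, so a_0 = 3
1027 = 1·619 + 408, so a_1 = 1

1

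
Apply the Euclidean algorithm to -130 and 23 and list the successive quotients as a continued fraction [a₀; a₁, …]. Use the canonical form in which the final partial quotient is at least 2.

⌊-130/23⌋ = -6, remainder 8
⌊23/8⌋ = 2, remainder 7
⌊8/7⌋ = 1, remainder 1
⌊7/1⌋ = 7, remainder 0

[-6; 2, 1, 7]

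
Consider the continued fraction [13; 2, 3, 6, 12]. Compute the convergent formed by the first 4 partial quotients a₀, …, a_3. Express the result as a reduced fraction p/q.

591/44

Start with 6.
3 + 1/(6/1) = 3 + 1/6 = 19/6
2 + 1/(19/6) = 2 + 6/19 = 44/19
13 + 1/(44/19) = 13 + 19/44 = 591/44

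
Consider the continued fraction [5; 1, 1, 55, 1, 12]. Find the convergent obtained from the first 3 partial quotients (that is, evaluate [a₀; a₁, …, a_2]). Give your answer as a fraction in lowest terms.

a_0 = 5: 5/1
a_1 = 1: 6/1
a_2 = 1: 11/2

11/2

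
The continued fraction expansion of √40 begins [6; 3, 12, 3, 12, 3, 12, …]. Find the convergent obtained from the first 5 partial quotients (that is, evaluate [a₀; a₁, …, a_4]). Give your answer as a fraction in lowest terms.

8886/1405

Start with 12.
3 + 1/(12/1) = 3 + 1/12 = 37/12
12 + 1/(37/12) = 12 + 12/37 = 456/37
3 + 1/(456/37) = 3 + 37/456 = 1405/456
6 + 1/(1405/456) = 6 + 456/1405 = 8886/1405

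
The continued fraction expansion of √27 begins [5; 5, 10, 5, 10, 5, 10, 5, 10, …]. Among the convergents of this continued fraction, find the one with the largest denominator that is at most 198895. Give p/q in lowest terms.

716035/137801

a_0 = 5: 5/1  (≤ bound)
a_1 = 5: 26/5  (≤ bound)
a_2 = 10: 265/51  (≤ bound)
a_3 = 5: 1351/260  (≤ bound)
a_4 = 10: 13775/2651  (≤ bound)
a_5 = 5: 70226/13515  (≤ bound)
a_6 = 10: 716035/137801  (≤ bound)
a_7 = 5: 3650401/702520  (> 198895, stop)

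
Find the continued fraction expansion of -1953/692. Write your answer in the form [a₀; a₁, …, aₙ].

Apply division with remainder until the remainder is 0:
⌊-1953/692⌋ = -3, remainder 123
⌊692/123⌋ = 5, remainder 77
⌊123/77⌋ = 1, remainder 46
⌊77/46⌋ = 1, remainder 31
⌊46/31⌋ = 1, remainder 15
⌊31/15⌋ = 2, remainder 1
⌊15/1⌋ = 15, remainder 0

[-3; 5, 1, 1, 1, 2, 15]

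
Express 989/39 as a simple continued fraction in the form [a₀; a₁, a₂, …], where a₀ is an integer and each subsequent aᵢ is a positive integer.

[25; 2, 1, 3, 1, 2]

989 ÷ 39 → quotient 25, remainder 14
39 ÷ 14 → quotient 2, remainder 11
14 ÷ 11 → quotient 1, remainder 3
11 ÷ 3 → quotient 3, remainder 2
3 ÷ 2 → quotient 1, remainder 1
2 ÷ 1 → quotient 2, remainder 0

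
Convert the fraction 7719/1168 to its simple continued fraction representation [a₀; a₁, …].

[6; 1, 1, 1, 1, 3, 1, 50]

Apply division with remainder until the remainder is 0:
⌊7719/1168⌋ = 6, remainder 711
⌊1168/711⌋ = 1, remainder 457
⌊711/457⌋ = 1, remainder 254
⌊457/254⌋ = 1, remainder 203
⌊254/203⌋ = 1, remainder 51
⌊203/51⌋ = 3, remainder 50
⌊51/50⌋ = 1, remainder 1
⌊50/1⌋ = 50, remainder 0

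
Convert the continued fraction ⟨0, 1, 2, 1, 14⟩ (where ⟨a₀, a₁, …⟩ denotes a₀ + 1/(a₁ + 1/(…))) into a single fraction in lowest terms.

Build up convergents one term at a time:
a_0 = 0: 0/1
a_1 = 1: 1/1
a_2 = 2: 2/3
a_3 = 1: 3/4
a_4 = 14: 44/59

44/59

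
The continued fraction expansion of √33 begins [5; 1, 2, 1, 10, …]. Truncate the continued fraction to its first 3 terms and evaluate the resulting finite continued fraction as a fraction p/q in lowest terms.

Start with 2.
1 + 1/(2/1) = 1 + 1/2 = 3/2
5 + 1/(3/2) = 5 + 2/3 = 17/3

17/3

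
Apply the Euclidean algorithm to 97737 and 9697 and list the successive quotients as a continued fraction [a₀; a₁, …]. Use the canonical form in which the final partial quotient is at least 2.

[10; 12, 1, 1, 1, 3, 1, 54]

Repeatedly divide and take the remainder:
⌊97737/9697⌋ = 10, remainder 767
⌊9697/767⌋ = 12, remainder 493
⌊767/493⌋ = 1, remainder 274
⌊493/274⌋ = 1, remainder 219
⌊274/219⌋ = 1, remainder 55
⌊219/55⌋ = 3, remainder 54
⌊55/54⌋ = 1, remainder 1
⌊54/1⌋ = 54, remainder 0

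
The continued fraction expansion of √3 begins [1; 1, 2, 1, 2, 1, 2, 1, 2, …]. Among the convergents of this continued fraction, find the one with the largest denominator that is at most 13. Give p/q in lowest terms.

19/11

a_0 = 1: 1/1  (≤ bound)
a_1 = 1: 2/1  (≤ bound)
a_2 = 2: 5/3  (≤ bound)
a_3 = 1: 7/4  (≤ bound)
a_4 = 2: 19/11  (≤ bound)
a_5 = 1: 26/15  (> 13, stop)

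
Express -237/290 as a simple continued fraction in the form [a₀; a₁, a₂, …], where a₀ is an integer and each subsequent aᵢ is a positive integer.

[-1; 5, 2, 8, 3]

Repeatedly divide and take the remainder:
⌊-237/290⌋ = -1, remainder 53
⌊290/53⌋ = 5, remainder 25
⌊53/25⌋ = 2, remainder 3
⌊25/3⌋ = 8, remainder 1
⌊3/1⌋ = 3, remainder 0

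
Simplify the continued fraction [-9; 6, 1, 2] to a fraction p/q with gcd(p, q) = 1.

Build up convergents one term at a time:
a_0 = -9: -9/1
a_1 = 6: -53/6
a_2 = 1: -62/7
a_3 = 2: -177/20

-177/20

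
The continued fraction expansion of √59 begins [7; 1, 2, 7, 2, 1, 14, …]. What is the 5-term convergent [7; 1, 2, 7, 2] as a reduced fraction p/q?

Use the convergent recurrence hₖ = aₖ·hₖ₋₁ + hₖ₋₂ (and likewise for the denominators kₖ):
a_0 = 7: 7/1
a_1 = 1: 8/1
a_2 = 2: 23/3
a_3 = 7: 169/22
a_4 = 2: 361/47

361/47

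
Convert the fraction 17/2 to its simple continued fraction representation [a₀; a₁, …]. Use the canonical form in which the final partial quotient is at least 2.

[8; 2]

⌊17/2⌋ = 8, remainder 1
⌊2/1⌋ = 2, remainder 0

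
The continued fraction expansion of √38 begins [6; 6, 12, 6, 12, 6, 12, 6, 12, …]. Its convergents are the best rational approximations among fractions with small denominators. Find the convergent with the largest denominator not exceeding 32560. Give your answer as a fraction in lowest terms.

33294/5401

List convergents until the denominator exceeds the bound:
a_0 = 6: 6/1  (≤ bound)
a_1 = 6: 37/6  (≤ bound)
a_2 = 12: 450/73  (≤ bound)
a_3 = 6: 2737/444  (≤ bound)
a_4 = 12: 33294/5401  (≤ bound)
a_5 = 6: 202501/32850  (> 32560, stop)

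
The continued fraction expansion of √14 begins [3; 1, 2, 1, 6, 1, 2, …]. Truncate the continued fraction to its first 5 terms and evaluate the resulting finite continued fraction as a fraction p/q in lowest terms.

Start with 6.
1 + 1/(6/1) = 1 + 1/6 = 7/6
2 + 1/(7/6) = 2 + 6/7 = 20/7
1 + 1/(20/7) = 1 + 7/20 = 27/20
3 + 1/(27/20) = 3 + 20/27 = 101/27

101/27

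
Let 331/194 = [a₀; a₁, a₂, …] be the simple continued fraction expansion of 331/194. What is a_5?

331 ÷ 194 → quotient 1, remainder 137
194 ÷ 137 → quotient 1, remainder 57
137 ÷ 57 → quotient 2, remainder 23
57 ÷ 23 → quotient 2, remainder 11
23 ÷ 11 → quotient 2, remainder 1
11 ÷ 1 → quotient 11, remainder 0

11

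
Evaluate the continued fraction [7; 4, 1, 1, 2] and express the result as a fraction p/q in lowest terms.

Start with 2.
1 + 1/(2/1) = 1 + 1/2 = 3/2
1 + 1/(3/2) = 1 + 2/3 = 5/3
4 + 1/(5/3) = 4 + 3/5 = 23/5
7 + 1/(23/5) = 7 + 5/23 = 166/23

166/23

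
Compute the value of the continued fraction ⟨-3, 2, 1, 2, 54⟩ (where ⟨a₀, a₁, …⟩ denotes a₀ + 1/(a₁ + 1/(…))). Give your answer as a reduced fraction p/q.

Build up convergents one term at a time:
a_0 = -3: -3/1
a_1 = 2: -5/2
a_2 = 1: -8/3
a_3 = 2: -21/8
a_4 = 54: -1142/435

-1142/435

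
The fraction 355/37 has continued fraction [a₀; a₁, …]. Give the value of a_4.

Repeatedly divide and take the remainder:
355 ÷ 37 → quotient 9, remainder 22
37 ÷ 22 → quotient 1, remainder 15
22 ÷ 15 → quotient 1, remainder 7
15 ÷ 7 → quotient 2, remainder 1
7 ÷ 1 → quotient 7, remainder 0

7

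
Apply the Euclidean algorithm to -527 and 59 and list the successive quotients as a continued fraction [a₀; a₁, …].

Repeatedly divide and take the remainder:
-527 ÷ 59 → quotient -9, remainder 4
59 ÷ 4 → quotient 14, remainder 3
4 ÷ 3 → quotient 1, remainder 1
3 ÷ 1 → quotient 3, remainder 0

[-9; 14, 1, 3]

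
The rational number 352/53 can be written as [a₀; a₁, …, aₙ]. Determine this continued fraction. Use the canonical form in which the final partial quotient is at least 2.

⌊352/53⌋ = 6, remainder 34
⌊53/34⌋ = 1, remainder 19
⌊34/19⌋ = 1, remainder 15
⌊19/15⌋ = 1, remainder 4
⌊15/4⌋ = 3, remainder 3
⌊4/3⌋ = 1, remainder 1
⌊3/1⌋ = 3, remainder 0

[6; 1, 1, 1, 3, 1, 3]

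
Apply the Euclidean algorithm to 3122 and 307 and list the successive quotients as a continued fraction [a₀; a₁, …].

[10; 5, 1, 9, 2, 2]

Run the Euclidean algorithm, recording each quotient:
⌊3122/307⌋ = 10, remainder 52
⌊307/52⌋ = 5, remainder 47
⌊52/47⌋ = 1, remainder 5
⌊47/5⌋ = 9, remainder 2
⌊5/2⌋ = 2, remainder 1
⌊2/1⌋ = 2, remainder 0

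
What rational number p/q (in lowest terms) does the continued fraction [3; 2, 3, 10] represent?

Start with 10.
3 + 1/(10/1) = 3 + 1/10 = 31/10
2 + 1/(31/10) = 2 + 10/31 = 72/31
3 + 1/(72/31) = 3 + 31/72 = 247/72

247/72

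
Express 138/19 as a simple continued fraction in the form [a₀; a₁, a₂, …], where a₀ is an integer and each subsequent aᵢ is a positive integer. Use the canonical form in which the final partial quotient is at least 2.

138 ÷ 19 → quotient 7, remainder 5
19 ÷ 5 → quotient 3, remainder 4
5 ÷ 4 → quotient 1, remainder 1
4 ÷ 1 → quotient 4, remainder 0

[7; 3, 1, 4]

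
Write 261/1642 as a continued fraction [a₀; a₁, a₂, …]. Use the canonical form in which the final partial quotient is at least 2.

[0; 6, 3, 2, 3, 3, 3]

⌊261/1642⌋ = 0, remainder 261
⌊1642/261⌋ = 6, remainder 76
⌊261/76⌋ = 3, remainder 33
⌊76/33⌋ = 2, remainder 10
⌊33/10⌋ = 3, remainder 3
⌊10/3⌋ = 3, remainder 1
⌊3/1⌋ = 3, remainder 0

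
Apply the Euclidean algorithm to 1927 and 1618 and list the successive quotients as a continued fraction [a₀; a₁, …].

1927 ÷ 1618 → quotient 1, remainder 309
1618 ÷ 309 → quotient 5, remainder 73
309 ÷ 73 → quotient 4, remainder 17
73 ÷ 17 → quotient 4, remainder 5
17 ÷ 5 → quotient 3, remainder 2
5 ÷ 2 → quotient 2, remainder 1
2 ÷ 1 → quotient 2, remainder 0

[1; 5, 4, 4, 3, 2, 2]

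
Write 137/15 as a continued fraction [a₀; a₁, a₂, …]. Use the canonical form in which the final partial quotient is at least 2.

Apply division with remainder until the remainder is 0:
⌊137/15⌋ = 9, remainder 2
⌊15/2⌋ = 7, remainder 1
⌊2/1⌋ = 2, remainder 0

[9; 7, 2]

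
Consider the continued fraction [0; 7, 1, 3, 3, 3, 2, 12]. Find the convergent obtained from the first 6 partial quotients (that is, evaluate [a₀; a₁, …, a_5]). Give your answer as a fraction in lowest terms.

43/334

Starting at the tail and folding back:
Start with 3.
3 + 1/(3/1) = 3 + 1/3 = 10/3
3 + 1/(10/3) = 3 + 3/10 = 33/10
1 + 1/(33/10) = 1 + 10/33 = 43/33
7 + 1/(43/33) = 7 + 33/43 = 334/43
0 + 1/(334/43) = 0 + 43/334 = 43/334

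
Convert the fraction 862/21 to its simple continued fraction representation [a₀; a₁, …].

862 ÷ 21 → quotient 41, remainder 1
21 ÷ 1 → quotient 21, remainder 0

[41; 21]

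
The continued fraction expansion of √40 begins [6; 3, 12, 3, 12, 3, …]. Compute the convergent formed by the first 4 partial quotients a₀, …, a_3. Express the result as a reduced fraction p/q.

Use the convergent recurrence hₖ = aₖ·hₖ₋₁ + hₖ₋₂ (and likewise for the denominators kₖ):
a_0 = 6: 6/1
a_1 = 3: 19/3
a_2 = 12: 234/37
a_3 = 3: 721/114

721/114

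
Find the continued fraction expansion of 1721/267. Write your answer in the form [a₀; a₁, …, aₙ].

1721 ÷ 267 → quotient 6, remainder 119
267 ÷ 119 → quotient 2, remainder 29
119 ÷ 29 → quotient 4, remainder 3
29 ÷ 3 → quotient 9, remainder 2
3 ÷ 2 → quotient 1, remainder 1
2 ÷ 1 → quotient 2, remainder 0

[6; 2, 4, 9, 1, 2]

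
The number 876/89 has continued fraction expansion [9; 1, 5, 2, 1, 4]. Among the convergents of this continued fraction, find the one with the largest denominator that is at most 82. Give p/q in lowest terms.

187/19

List convergents until the denominator exceeds the bound:
a_0 = 9: 9/1  (≤ bound)
a_1 = 1: 10/1  (≤ bound)
a_2 = 5: 59/6  (≤ bound)
a_3 = 2: 128/13  (≤ bound)
a_4 = 1: 187/19  (≤ bound)
a_5 = 4: 876/89  (> 82, stop)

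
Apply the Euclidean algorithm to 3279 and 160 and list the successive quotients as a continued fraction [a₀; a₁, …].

Repeatedly divide and take the remainder:
⌊3279/160⌋ = 20, remainder 79
⌊160/79⌋ = 2, remainder 2
⌊79/2⌋ = 39, remainder 1
⌊2/1⌋ = 2, remainder 0

[20; 2, 39, 2]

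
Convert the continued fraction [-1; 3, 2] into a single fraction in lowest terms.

Start with 2.
3 + 1/(2/1) = 3 + 1/2 = 7/2
-1 + 1/(7/2) = -1 + 2/7 = -5/7

-5/7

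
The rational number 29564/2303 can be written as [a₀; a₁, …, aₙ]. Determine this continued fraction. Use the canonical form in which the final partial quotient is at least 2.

Run the Euclidean algorithm, recording each quotient:
29564 ÷ 2303 → quotient 12, remainder 1928
2303 ÷ 1928 → quotient 1, remainder 375
1928 ÷ 375 → quotient 5, remainder 53
375 ÷ 53 → quotient 7, remainder 4
53 ÷ 4 → quotient 13, remainder 1
4 ÷ 1 → quotient 4, remainder 0

[12; 1, 5, 7, 13, 4]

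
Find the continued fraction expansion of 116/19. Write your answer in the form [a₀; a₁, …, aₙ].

[6; 9, 2]

116 ÷ 19 → quotient 6, remainder 2
19 ÷ 2 → quotient 9, remainder 1
2 ÷ 1 → quotient 2, remainder 0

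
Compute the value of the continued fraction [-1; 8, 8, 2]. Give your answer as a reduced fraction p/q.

Build up convergents one term at a time:
a_0 = -1: -1/1
a_1 = 8: -7/8
a_2 = 8: -57/65
a_3 = 2: -121/138

-121/138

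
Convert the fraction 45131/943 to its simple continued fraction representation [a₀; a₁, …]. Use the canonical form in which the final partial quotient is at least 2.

[47; 1, 6, 11, 12]

Run the Euclidean algorithm, recording each quotient:
⌊45131/943⌋ = 47, remainder 810
⌊943/810⌋ = 1, remainder 133
⌊810/133⌋ = 6, remainder 12
⌊133/12⌋ = 11, remainder 1
⌊12/1⌋ = 12, remainder 0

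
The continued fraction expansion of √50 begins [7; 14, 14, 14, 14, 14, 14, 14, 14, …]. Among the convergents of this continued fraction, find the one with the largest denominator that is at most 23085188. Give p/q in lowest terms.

54608393/7722793

List convergents until the denominator exceeds the bound:
a_0 = 7: 7/1  (≤ bound)
a_1 = 14: 99/14  (≤ bound)
a_2 = 14: 1393/197  (≤ bound)
a_3 = 14: 19601/2772  (≤ bound)
a_4 = 14: 275807/39005  (≤ bound)
a_5 = 14: 3880899/548842  (≤ bound)
a_6 = 14: 54608393/7722793  (≤ bound)
a_7 = 14: 768398401/108667944  (> 23085188, stop)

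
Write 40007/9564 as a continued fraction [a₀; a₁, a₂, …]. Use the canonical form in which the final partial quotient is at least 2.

Apply division with remainder until the remainder is 0:
40007 ÷ 9564 → quotient 4, remainder 1751
9564 ÷ 1751 → quotient 5, remainder 809
1751 ÷ 809 → quotient 2, remainder 133
809 ÷ 133 → quotient 6, remainder 11
133 ÷ 11 → quotient 12, remainder 1
11 ÷ 1 → quotient 11, remainder 0

[4; 5, 2, 6, 12, 11]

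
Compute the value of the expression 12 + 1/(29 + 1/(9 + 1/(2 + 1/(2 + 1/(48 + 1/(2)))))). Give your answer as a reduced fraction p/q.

1610221/133802

a_0 = 12: 12/1
a_1 = 29: 349/29
a_2 = 9: 3153/262
a_3 = 2: 6655/553
a_4 = 2: 16463/1368
a_5 = 48: 796879/66217
a_6 = 2: 1610221/133802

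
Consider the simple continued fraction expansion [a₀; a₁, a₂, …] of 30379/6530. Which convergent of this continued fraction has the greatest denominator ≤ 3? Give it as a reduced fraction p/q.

14/3

a_0 = 4: 4/1  (≤ bound)
a_1 = 1: 5/1  (≤ bound)
a_2 = 1: 9/2  (≤ bound)
a_3 = 1: 14/3  (≤ bound)
a_4 = 7: 107/23  (> 3, stop)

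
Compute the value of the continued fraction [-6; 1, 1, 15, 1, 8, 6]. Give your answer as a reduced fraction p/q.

-9889/1803

Use the convergent recurrence hₖ = aₖ·hₖ₋₁ + hₖ₋₂ (and likewise for the denominators kₖ):
a_0 = -6: -6/1
a_1 = 1: -5/1
a_2 = 1: -11/2
a_3 = 15: -170/31
a_4 = 1: -181/33
a_5 = 8: -1618/295
a_6 = 6: -9889/1803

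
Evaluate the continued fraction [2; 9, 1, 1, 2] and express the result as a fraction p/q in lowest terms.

101/48

Use the convergent recurrence hₖ = aₖ·hₖ₋₁ + hₖ₋₂ (and likewise for the denominators kₖ):
a_0 = 2: 2/1
a_1 = 9: 19/9
a_2 = 1: 21/10
a_3 = 1: 40/19
a_4 = 2: 101/48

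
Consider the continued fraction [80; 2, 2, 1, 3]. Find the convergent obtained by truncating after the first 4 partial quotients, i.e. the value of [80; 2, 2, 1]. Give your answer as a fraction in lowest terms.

563/7

Start with 1.
2 + 1/(1/1) = 2 + 1/1 = 3/1
2 + 1/(3/1) = 2 + 1/3 = 7/3
80 + 1/(7/3) = 80 + 3/7 = 563/7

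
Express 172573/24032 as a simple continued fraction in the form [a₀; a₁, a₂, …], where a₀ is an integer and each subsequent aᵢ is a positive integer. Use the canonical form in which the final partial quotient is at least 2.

[7; 5, 1, 1, 9, 6, 12, 3]

172573 = 7·24032 + 4349, so a_0 = 7
24032 = 5·4349 + 2287, so a_1 = 5
4349 = 1·2287 + 2062, so a_2 = 1
2287 = 1·2062 + 225, so a_3 = 1
2062 = 9·225 + 37, so a_4 = 9
225 = 6·37 + 3, so a_5 = 6
37 = 12·3 + 1, so a_6 = 12
3 = 3·1 + 0, so a_7 = 3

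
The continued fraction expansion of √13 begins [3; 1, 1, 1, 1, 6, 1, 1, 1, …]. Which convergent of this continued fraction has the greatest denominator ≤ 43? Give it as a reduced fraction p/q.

a_0 = 3: 3/1  (≤ bound)
a_1 = 1: 4/1  (≤ bound)
a_2 = 1: 7/2  (≤ bound)
a_3 = 1: 11/3  (≤ bound)
a_4 = 1: 18/5  (≤ bound)
a_5 = 6: 119/33  (≤ bound)
a_6 = 1: 137/38  (≤ bound)
a_7 = 1: 256/71  (> 43, stop)

137/38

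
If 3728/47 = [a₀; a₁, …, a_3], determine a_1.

Run the Euclidean algorithm, recording each quotient:
3728 = 79·47 + 15, so a_0 = 79
47 = 3·15 + 2, so a_1 = 3

3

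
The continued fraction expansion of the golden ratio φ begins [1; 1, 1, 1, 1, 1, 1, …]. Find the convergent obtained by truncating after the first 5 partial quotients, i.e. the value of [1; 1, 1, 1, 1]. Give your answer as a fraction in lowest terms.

a_0 = 1: 1/1
a_1 = 1: 2/1
a_2 = 1: 3/2
a_3 = 1: 5/3
a_4 = 1: 8/5

8/5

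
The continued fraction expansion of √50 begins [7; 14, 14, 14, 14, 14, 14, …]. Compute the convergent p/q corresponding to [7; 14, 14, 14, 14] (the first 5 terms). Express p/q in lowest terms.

Starting at the tail and folding back:
Start with 14.
14 + 1/(14/1) = 14 + 1/14 = 197/14
14 + 1/(197/14) = 14 + 14/197 = 2772/197
14 + 1/(2772/197) = 14 + 197/2772 = 39005/2772
7 + 1/(39005/2772) = 7 + 2772/39005 = 275807/39005

275807/39005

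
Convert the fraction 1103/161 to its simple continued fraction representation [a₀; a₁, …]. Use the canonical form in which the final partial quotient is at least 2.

[6; 1, 5, 1, 2, 2, 3]

1103 = 6·161 + 137, so a_0 = 6
161 = 1·137 + 24, so a_1 = 1
137 = 5·24 + 17, so a_2 = 5
24 = 1·17 + 7, so a_3 = 1
17 = 2·7 + 3, so a_4 = 2
7 = 2·3 + 1, so a_5 = 2
3 = 3·1 + 0, so a_6 = 3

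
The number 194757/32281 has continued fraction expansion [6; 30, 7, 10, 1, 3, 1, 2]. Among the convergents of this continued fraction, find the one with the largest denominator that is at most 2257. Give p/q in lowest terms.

12911/2140

List convergents until the denominator exceeds the bound:
a_0 = 6: 6/1  (≤ bound)
a_1 = 30: 181/30  (≤ bound)
a_2 = 7: 1273/211  (≤ bound)
a_3 = 10: 12911/2140  (≤ bound)
a_4 = 1: 14184/2351  (> 2257, stop)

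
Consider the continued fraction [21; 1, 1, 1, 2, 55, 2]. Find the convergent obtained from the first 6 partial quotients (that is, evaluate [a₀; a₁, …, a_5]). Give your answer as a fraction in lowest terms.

9580/443

Collapse the nested fraction from the inside out:
Start with 55.
2 + 1/(55/1) = 2 + 1/55 = 111/55
1 + 1/(111/55) = 1 + 55/111 = 166/111
1 + 1/(166/111) = 1 + 111/166 = 277/166
1 + 1/(277/166) = 1 + 166/277 = 443/277
21 + 1/(443/277) = 21 + 277/443 = 9580/443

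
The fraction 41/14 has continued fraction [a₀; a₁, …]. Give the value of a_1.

1

41 ÷ 14 → quotient 2, remainder 13
14 ÷ 13 → quotient 1, remainder 1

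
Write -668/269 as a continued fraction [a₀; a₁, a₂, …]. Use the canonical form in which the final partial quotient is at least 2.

[-3; 1, 1, 14, 2, 4]

-668 ÷ 269 → quotient -3, remainder 139
269 ÷ 139 → quotient 1, remainder 130
139 ÷ 130 → quotient 1, remainder 9
130 ÷ 9 → quotient 14, remainder 4
9 ÷ 4 → quotient 2, remainder 1
4 ÷ 1 → quotient 4, remainder 0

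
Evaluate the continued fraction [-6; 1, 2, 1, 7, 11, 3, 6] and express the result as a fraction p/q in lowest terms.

-35444/6741

Start with 6.
3 + 1/(6/1) = 3 + 1/6 = 19/6
11 + 1/(19/6) = 11 + 6/19 = 215/19
7 + 1/(215/19) = 7 + 19/215 = 1524/215
1 + 1/(1524/215) = 1 + 215/1524 = 1739/1524
2 + 1/(1739/1524) = 2 + 1524/1739 = 5002/1739
1 + 1/(5002/1739) = 1 + 1739/5002 = 6741/5002
-6 + 1/(6741/5002) = -6 + 5002/6741 = -35444/6741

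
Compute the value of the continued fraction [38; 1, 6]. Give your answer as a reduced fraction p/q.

272/7

Start with 6.
1 + 1/(6/1) = 1 + 1/6 = 7/6
38 + 1/(7/6) = 38 + 6/7 = 272/7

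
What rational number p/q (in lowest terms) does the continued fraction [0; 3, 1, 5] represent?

Start with 5.
1 + 1/(5/1) = 1 + 1/5 = 6/5
3 + 1/(6/5) = 3 + 5/6 = 23/6
0 + 1/(23/6) = 0 + 6/23 = 6/23

6/23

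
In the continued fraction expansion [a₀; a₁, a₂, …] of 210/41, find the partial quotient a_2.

Run the Euclidean algorithm, recording each quotient:
210 = 5·41 + 5, so a_0 = 5
41 = 8·5 + 1, so a_1 = 8
5 = 5·1 + 0, so a_2 = 5

5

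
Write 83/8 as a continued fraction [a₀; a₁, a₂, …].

[10; 2, 1, 2]

⌊83/8⌋ = 10, remainder 3
⌊8/3⌋ = 2, remainder 2
⌊3/2⌋ = 1, remainder 1
⌊2/1⌋ = 2, remainder 0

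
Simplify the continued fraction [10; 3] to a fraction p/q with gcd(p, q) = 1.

31/3

Use the convergent recurrence hₖ = aₖ·hₖ₋₁ + hₖ₋₂ (and likewise for the denominators kₖ):
a_0 = 10: 10/1
a_1 = 3: 31/3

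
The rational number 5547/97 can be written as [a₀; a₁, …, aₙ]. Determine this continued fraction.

[57; 5, 2, 1, 1, 3]

⌊5547/97⌋ = 57, remainder 18
⌊97/18⌋ = 5, remainder 7
⌊18/7⌋ = 2, remainder 4
⌊7/4⌋ = 1, remainder 3
⌊4/3⌋ = 1, remainder 1
⌊3/1⌋ = 3, remainder 0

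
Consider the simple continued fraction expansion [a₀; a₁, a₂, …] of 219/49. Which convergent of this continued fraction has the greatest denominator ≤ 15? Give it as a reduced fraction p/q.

List convergents until the denominator exceeds the bound:
a_0 = 4: 4/1  (≤ bound)
a_1 = 2: 9/2  (≤ bound)
a_2 = 7: 67/15  (≤ bound)
a_3 = 1: 76/17  (> 15, stop)

67/15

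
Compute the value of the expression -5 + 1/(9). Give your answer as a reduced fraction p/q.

Collapse the nested fraction from the inside out:
Start with 9.
-5 + 1/(9/1) = -5 + 1/9 = -44/9

-44/9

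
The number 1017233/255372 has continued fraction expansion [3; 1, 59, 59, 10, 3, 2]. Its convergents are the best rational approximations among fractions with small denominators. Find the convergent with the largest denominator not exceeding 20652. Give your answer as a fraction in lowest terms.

14105/3541

List convergents until the denominator exceeds the bound:
a_0 = 3: 3/1  (≤ bound)
a_1 = 1: 4/1  (≤ bound)
a_2 = 59: 239/60  (≤ bound)
a_3 = 59: 14105/3541  (≤ bound)
a_4 = 10: 141289/35470  (> 20652, stop)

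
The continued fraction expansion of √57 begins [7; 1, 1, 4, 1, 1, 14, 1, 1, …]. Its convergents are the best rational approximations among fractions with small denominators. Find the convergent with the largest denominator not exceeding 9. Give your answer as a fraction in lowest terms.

68/9

a_0 = 7: 7/1  (≤ bound)
a_1 = 1: 8/1  (≤ bound)
a_2 = 1: 15/2  (≤ bound)
a_3 = 4: 68/9  (≤ bound)
a_4 = 1: 83/11  (> 9, stop)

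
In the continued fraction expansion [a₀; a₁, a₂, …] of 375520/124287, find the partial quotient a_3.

375520 = 3·124287 + 2659, so a_0 = 3
124287 = 46·2659 + 1973, so a_1 = 46
2659 = 1·1973 + 686, so a_2 = 1
1973 = 2·686 + 601, so a_3 = 2

2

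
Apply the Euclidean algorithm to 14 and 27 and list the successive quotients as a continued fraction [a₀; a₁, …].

14 = 0·27 + 14, so a_0 = 0
27 = 1·14 + 13, so a_1 = 1
14 = 1·13 + 1, so a_2 = 1
13 = 13·1 + 0, so a_3 = 13

[0; 1, 1, 13]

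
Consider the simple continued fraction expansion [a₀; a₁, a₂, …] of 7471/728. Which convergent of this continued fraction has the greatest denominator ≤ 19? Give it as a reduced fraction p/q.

a_0 = 10: 10/1  (≤ bound)
a_1 = 3: 31/3  (≤ bound)
a_2 = 1: 41/4  (≤ bound)
a_3 = 4: 195/19  (≤ bound)
a_4 = 3: 626/61  (> 19, stop)

195/19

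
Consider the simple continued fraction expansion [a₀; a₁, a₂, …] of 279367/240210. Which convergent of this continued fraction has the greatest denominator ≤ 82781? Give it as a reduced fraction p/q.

List convergents until the denominator exceeds the bound:
a_0 = 1: 1/1  (≤ bound)
a_1 = 6: 7/6  (≤ bound)
a_2 = 7: 50/43  (≤ bound)
a_3 = 2: 107/92  (≤ bound)
a_4 = 3: 371/319  (≤ bound)
a_5 = 4: 1591/1368  (≤ bound)
a_6 = 3: 5144/4423  (≤ bound)
a_7 = 54: 279367/240210  (> 82781, stop)

5144/4423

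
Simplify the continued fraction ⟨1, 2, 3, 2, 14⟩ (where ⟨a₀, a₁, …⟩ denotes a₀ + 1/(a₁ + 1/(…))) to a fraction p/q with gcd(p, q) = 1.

332/231

Starting at the tail and folding back:
Start with 14.
2 + 1/(14/1) = 2 + 1/14 = 29/14
3 + 1/(29/14) = 3 + 14/29 = 101/29
2 + 1/(101/29) = 2 + 29/101 = 231/101
1 + 1/(231/101) = 1 + 101/231 = 332/231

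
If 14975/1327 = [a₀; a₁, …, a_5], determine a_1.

⌊14975/1327⌋ = 11, remainder 378
⌊1327/378⌋ = 3, remainder 193

3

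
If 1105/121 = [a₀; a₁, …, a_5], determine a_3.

Apply division with remainder until the remainder is 0:
1105 = 9·121 + 16, so a_0 = 9
121 = 7·16 + 9, so a_1 = 7
16 = 1·9 + 7, so a_2 = 1
9 = 1·7 + 2, so a_3 = 1

1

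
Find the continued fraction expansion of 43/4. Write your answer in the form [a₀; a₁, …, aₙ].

43 ÷ 4 → quotient 10, remainder 3
4 ÷ 3 → quotient 1, remainder 1
3 ÷ 1 → quotient 3, remainder 0

[10; 1, 3]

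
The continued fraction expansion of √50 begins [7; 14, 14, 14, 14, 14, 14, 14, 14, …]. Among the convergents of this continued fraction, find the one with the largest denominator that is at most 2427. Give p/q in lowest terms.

List convergents until the denominator exceeds the bound:
a_0 = 7: 7/1  (≤ bound)
a_1 = 14: 99/14  (≤ bound)
a_2 = 14: 1393/197  (≤ bound)
a_3 = 14: 19601/2772  (> 2427, stop)

1393/197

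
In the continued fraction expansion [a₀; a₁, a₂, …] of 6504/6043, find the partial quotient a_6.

5

6504 ÷ 6043 → quotient 1, remainder 461
6043 ÷ 461 → quotient 13, remainder 50
461 ÷ 50 → quotient 9, remainder 11
50 ÷ 11 → quotient 4, remainder 6
11 ÷ 6 → quotient 1, remainder 5
6 ÷ 5 → quotient 1, remainder 1
5 ÷ 1 → quotient 5, remainder 0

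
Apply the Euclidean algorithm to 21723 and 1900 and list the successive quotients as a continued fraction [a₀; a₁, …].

Run the Euclidean algorithm, recording each quotient:
⌊21723/1900⌋ = 11, remainder 823
⌊1900/823⌋ = 2, remainder 254
⌊823/254⌋ = 3, remainder 61
⌊254/61⌋ = 4, remainder 10
⌊61/10⌋ = 6, remainder 1
⌊10/1⌋ = 10, remainder 0

[11; 2, 3, 4, 6, 10]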